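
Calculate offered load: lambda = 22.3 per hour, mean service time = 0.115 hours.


Offered load a = lambda * E[S] = 22.3 * 0.115 = 2.56 Erlangs

2.56 Erlangs


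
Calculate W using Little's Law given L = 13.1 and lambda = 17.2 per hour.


W = L / lambda = 13.1 / 17.2 = 0.7616 hours

0.7616 hours


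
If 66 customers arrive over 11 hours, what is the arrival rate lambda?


lambda = total arrivals / time = 66 / 11 = 6.0 per hour

6.0 per hour


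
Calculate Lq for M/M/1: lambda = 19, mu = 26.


rho = 19/26; Lq = rho^2/(1-rho) = 1.98

1.98


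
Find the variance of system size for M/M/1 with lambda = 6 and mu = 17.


rho = 6/17; Var(N) = rho/(1-rho)^2 = 0.84

0.84


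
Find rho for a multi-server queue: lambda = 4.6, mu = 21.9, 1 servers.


rho = lambda / (c * mu) = 4.6 / (1 * 21.9) = 0.21

0.21


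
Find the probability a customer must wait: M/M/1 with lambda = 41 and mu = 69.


P(wait) = rho = lambda/mu = 41/69 = 0.5942

0.5942


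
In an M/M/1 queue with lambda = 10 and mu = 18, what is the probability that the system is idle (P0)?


P0 = 1 - rho = 1 - 10/18 = 0.4444

0.4444


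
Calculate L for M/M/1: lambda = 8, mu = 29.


rho = 8/29; L = rho/(1-rho) = 0.38

0.38


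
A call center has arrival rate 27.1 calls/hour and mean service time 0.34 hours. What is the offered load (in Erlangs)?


Offered load a = lambda * E[S] = 27.1 * 0.34 = 9.21 Erlangs

9.21 Erlangs


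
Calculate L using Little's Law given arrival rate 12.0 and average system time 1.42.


L = lambda * W = 12.0 * 1.42 = 17.04

17.04


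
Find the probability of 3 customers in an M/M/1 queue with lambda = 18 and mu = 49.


rho = 18/49; P(n) = (1-rho)*rho^n = (1-18/49)*(18/49)^3 = 0.0314

0.0314


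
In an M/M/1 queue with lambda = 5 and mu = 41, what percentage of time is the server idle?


Idle fraction = (1 - rho) * 100 = (1 - 5/41) * 100 = 87.8%

87.8%


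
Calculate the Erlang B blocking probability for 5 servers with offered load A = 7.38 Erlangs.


B(N,A) = (A^N/N!) / sum(A^k/k!, k=0..N) with N=5, A=7.38 = 0.4464

0.4464


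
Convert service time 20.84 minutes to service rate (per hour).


mu = 60 / avg_service_time = 60 / 20.84 = 2.88 per hour

2.88 per hour


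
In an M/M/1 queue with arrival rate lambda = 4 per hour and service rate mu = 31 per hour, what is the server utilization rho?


rho = lambda/mu = 4/31 = 0.129

0.129


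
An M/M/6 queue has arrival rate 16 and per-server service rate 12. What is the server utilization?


rho = lambda/(c*mu) = 16/(6*12) = 0.2222

0.2222


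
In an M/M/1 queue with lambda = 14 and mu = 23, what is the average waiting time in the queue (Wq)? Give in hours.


rho = 14/23; Wq = rho/(mu - lambda) = 0.0676 hours

0.0676 hours


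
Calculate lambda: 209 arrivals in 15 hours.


lambda = total arrivals / time = 209 / 15 = 13.93 per hour

13.93 per hour


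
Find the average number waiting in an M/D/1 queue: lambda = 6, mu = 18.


M/D/1: Lq = rho^2 / (2*(1-rho)) where rho = 6/18; Lq = 0.08

0.08


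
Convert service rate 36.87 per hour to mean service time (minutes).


Mean service time = 60/mu = 60/36.87 = 1.63 minutes

1.63 minutes


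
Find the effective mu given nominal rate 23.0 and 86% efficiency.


Effective rate = mu * efficiency = 23.0 * 0.86 = 19.78 per hour

19.78 per hour


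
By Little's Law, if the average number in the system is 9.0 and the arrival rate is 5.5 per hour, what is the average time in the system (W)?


W = L / lambda = 9.0 / 5.5 = 1.6364 hours

1.6364 hours


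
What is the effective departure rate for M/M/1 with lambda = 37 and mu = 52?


For a stable queue (lambda < mu), throughput = lambda = 37 per hour

37 per hour


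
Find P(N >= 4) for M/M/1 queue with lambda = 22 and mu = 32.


P(N >= 4) = rho^4 = (22/32)^4 = 0.2234

0.2234


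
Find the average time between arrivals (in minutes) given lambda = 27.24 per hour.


Mean interarrival time = 60/lambda = 60/27.24 = 2.2 minutes

2.2 minutes


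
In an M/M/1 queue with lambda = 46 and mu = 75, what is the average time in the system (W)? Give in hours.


W = 1/(mu - lambda) = 1/(75 - 46) = 0.0345 hours

0.0345 hours


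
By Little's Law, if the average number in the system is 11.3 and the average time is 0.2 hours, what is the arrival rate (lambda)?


lambda = L / W = 11.3 / 0.2 = 56.5 per hour

56.5 per hour


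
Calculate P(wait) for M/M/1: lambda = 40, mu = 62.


P(wait) = rho = lambda/mu = 40/62 = 0.6452

0.6452


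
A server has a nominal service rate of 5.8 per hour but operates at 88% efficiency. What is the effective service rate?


Effective rate = mu * efficiency = 5.8 * 0.88 = 5.1 per hour

5.1 per hour


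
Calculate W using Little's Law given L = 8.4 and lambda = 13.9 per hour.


W = L / lambda = 8.4 / 13.9 = 0.6043 hours

0.6043 hours


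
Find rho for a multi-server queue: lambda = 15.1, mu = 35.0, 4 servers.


rho = lambda / (c * mu) = 15.1 / (4 * 35.0) = 0.1079

0.1079


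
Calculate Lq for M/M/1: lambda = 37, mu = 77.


rho = 37/77; Lq = rho^2/(1-rho) = 0.44

0.44


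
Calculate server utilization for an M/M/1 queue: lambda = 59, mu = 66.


rho = lambda/mu = 59/66 = 0.8939

0.8939


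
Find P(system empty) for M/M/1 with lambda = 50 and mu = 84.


P0 = 1 - rho = 1 - 50/84 = 0.4048

0.4048


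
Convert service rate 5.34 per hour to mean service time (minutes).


Mean service time = 60/mu = 60/5.34 = 11.24 minutes

11.24 minutes


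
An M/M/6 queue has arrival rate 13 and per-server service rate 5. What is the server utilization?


rho = lambda/(c*mu) = 13/(6*5) = 0.4333

0.4333


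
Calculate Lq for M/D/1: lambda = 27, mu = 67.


M/D/1: Lq = rho^2 / (2*(1-rho)) where rho = 27/67; Lq = 0.14

0.14


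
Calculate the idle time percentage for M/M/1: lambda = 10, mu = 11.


Idle fraction = (1 - rho) * 100 = (1 - 10/11) * 100 = 9.1%

9.1%


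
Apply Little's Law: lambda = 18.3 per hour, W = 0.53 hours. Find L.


L = lambda * W = 18.3 * 0.53 = 9.7

9.7


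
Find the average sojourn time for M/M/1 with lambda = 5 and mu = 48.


W = 1/(mu - lambda) = 1/(48 - 5) = 0.0233 hours

0.0233 hours


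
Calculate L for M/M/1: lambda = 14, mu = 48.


rho = 14/48; L = rho/(1-rho) = 0.41

0.41


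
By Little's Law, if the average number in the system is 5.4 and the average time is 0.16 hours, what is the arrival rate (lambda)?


lambda = L / W = 5.4 / 0.16 = 33.75 per hour

33.75 per hour


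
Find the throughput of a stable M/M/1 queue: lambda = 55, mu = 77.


For a stable queue (lambda < mu), throughput = lambda = 55 per hour

55 per hour


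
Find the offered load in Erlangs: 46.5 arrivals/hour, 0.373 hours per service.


Offered load a = lambda * E[S] = 46.5 * 0.373 = 17.34 Erlangs

17.34 Erlangs


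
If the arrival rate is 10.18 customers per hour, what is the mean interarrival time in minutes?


Mean interarrival time = 60/lambda = 60/10.18 = 5.89 minutes

5.89 minutes


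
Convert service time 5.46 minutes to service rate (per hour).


mu = 60 / avg_service_time = 60 / 5.46 = 10.99 per hour

10.99 per hour


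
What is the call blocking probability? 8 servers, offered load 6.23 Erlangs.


B(N,A) = (A^N/N!) / sum(A^k/k!, k=0..N) with N=8, A=6.23 = 0.1348

0.1348


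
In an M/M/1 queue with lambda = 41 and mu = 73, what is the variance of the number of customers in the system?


rho = 41/73; Var(N) = rho/(1-rho)^2 = 2.92

2.92


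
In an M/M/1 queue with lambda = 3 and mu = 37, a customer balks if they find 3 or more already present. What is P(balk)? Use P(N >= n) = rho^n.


P(N >= 3) = rho^3 = (3/37)^3 = 0.0005

0.0005


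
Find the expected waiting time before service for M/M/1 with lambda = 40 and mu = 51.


rho = 40/51; Wq = rho/(mu - lambda) = 0.0713 hours

0.0713 hours


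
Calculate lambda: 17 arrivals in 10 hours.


lambda = total arrivals / time = 17 / 10 = 1.7 per hour

1.7 per hour


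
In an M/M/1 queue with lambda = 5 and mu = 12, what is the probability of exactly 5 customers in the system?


rho = 5/12; P(n) = (1-rho)*rho^n = (1-5/12)*(5/12)^5 = 0.0073

0.0073


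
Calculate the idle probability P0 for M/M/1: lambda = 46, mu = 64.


P0 = 1 - rho = 1 - 46/64 = 0.2813

0.2813


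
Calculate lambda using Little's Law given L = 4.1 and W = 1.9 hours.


lambda = L / W = 4.1 / 1.9 = 2.16 per hour

2.16 per hour


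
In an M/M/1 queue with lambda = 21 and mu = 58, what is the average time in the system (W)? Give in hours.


W = 1/(mu - lambda) = 1/(58 - 21) = 0.027 hours

0.027 hours


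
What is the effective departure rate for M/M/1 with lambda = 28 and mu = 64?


For a stable queue (lambda < mu), throughput = lambda = 28 per hour

28 per hour


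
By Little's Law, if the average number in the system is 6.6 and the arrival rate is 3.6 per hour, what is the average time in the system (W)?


W = L / lambda = 6.6 / 3.6 = 1.8333 hours

1.8333 hours


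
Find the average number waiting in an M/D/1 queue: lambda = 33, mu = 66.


M/D/1: Lq = rho^2 / (2*(1-rho)) where rho = 33/66; Lq = 0.25

0.25


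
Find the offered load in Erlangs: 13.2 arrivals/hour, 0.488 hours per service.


Offered load a = lambda * E[S] = 13.2 * 0.488 = 6.44 Erlangs

6.44 Erlangs


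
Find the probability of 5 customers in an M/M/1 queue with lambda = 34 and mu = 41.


rho = 34/41; P(n) = (1-rho)*rho^n = (1-34/41)*(34/41)^5 = 0.067

0.067


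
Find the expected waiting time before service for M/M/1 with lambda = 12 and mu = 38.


rho = 12/38; Wq = rho/(mu - lambda) = 0.0121 hours

0.0121 hours


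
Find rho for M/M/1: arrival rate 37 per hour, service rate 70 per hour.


rho = lambda/mu = 37/70 = 0.5286

0.5286


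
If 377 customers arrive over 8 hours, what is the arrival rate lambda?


lambda = total arrivals / time = 377 / 8 = 47.13 per hour

47.13 per hour


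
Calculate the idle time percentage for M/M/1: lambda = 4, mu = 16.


Idle fraction = (1 - rho) * 100 = (1 - 4/16) * 100 = 75.0%

75.0%


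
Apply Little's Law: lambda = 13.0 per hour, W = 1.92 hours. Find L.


L = lambda * W = 13.0 * 1.92 = 24.96

24.96


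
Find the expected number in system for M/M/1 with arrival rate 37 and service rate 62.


rho = 37/62; L = rho/(1-rho) = 1.48

1.48


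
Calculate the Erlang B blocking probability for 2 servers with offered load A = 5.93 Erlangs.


B(N,A) = (A^N/N!) / sum(A^k/k!, k=0..N) with N=2, A=5.93 = 0.7173

0.7173


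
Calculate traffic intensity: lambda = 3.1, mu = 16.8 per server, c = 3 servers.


rho = lambda / (c * mu) = 3.1 / (3 * 16.8) = 0.0615

0.0615


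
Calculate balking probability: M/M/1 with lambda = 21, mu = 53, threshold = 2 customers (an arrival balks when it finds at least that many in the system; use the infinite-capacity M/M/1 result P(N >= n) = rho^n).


P(N >= 2) = rho^2 = (21/53)^2 = 0.157

0.157


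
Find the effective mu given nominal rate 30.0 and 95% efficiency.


Effective rate = mu * efficiency = 30.0 * 0.95 = 28.5 per hour

28.5 per hour


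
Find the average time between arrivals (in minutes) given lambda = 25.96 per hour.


Mean interarrival time = 60/lambda = 60/25.96 = 2.31 minutes

2.31 minutes


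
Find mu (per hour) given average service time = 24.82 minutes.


mu = 60 / avg_service_time = 60 / 24.82 = 2.42 per hour

2.42 per hour


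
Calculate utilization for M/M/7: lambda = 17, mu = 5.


rho = lambda/(c*mu) = 17/(7*5) = 0.4857

0.4857


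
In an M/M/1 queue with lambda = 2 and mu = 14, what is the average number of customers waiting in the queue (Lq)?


rho = 2/14; Lq = rho^2/(1-rho) = 0.02

0.02


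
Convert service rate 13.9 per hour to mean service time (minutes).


Mean service time = 60/mu = 60/13.9 = 4.32 minutes

4.32 minutes


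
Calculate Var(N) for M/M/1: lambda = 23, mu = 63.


rho = 23/63; Var(N) = rho/(1-rho)^2 = 0.91

0.91


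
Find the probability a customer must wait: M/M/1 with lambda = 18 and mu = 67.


P(wait) = rho = lambda/mu = 18/67 = 0.2687

0.2687


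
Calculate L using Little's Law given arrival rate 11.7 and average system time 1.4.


L = lambda * W = 11.7 * 1.4 = 16.38

16.38


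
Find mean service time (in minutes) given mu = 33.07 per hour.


Mean service time = 60/mu = 60/33.07 = 1.81 minutes

1.81 minutes


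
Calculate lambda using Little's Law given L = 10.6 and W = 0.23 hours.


lambda = L / W = 10.6 / 0.23 = 46.09 per hour

46.09 per hour


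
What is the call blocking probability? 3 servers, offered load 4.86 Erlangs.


B(N,A) = (A^N/N!) / sum(A^k/k!, k=0..N) with N=3, A=4.86 = 0.5199

0.5199


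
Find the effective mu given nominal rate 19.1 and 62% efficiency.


Effective rate = mu * efficiency = 19.1 * 0.62 = 11.84 per hour

11.84 per hour


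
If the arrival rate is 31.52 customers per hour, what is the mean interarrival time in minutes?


Mean interarrival time = 60/lambda = 60/31.52 = 1.9 minutes

1.9 minutes


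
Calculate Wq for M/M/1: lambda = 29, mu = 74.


rho = 29/74; Wq = rho/(mu - lambda) = 0.0087 hours

0.0087 hours


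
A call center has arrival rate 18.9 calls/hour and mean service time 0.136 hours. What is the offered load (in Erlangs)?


Offered load a = lambda * E[S] = 18.9 * 0.136 = 2.57 Erlangs

2.57 Erlangs


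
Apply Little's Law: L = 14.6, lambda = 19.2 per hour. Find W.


W = L / lambda = 14.6 / 19.2 = 0.7604 hours

0.7604 hours


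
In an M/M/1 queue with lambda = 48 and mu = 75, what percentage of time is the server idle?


Idle fraction = (1 - rho) * 100 = (1 - 48/75) * 100 = 36.0%

36.0%


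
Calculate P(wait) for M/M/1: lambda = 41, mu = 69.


P(wait) = rho = lambda/mu = 41/69 = 0.5942

0.5942


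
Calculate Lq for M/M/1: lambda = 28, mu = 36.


rho = 28/36; Lq = rho^2/(1-rho) = 2.72

2.72


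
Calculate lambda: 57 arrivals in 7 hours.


lambda = total arrivals / time = 57 / 7 = 8.14 per hour

8.14 per hour


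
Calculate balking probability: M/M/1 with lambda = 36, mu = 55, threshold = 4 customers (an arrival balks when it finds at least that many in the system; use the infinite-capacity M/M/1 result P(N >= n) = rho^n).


P(N >= 4) = rho^4 = (36/55)^4 = 0.1836

0.1836


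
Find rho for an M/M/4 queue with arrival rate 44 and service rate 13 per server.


rho = lambda/(c*mu) = 44/(4*13) = 0.8462

0.8462


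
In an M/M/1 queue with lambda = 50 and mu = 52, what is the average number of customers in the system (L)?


rho = 50/52; L = rho/(1-rho) = 25.0

25.0


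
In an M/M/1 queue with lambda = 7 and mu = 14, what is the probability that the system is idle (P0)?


P0 = 1 - rho = 1 - 7/14 = 0.5

0.5


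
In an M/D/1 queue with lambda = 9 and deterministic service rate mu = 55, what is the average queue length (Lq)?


M/D/1: Lq = rho^2 / (2*(1-rho)) where rho = 9/55; Lq = 0.02

0.02


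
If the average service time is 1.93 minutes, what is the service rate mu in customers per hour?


mu = 60 / avg_service_time = 60 / 1.93 = 31.09 per hour

31.09 per hour


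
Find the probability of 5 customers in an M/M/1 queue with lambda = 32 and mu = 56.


rho = 32/56; P(n) = (1-rho)*rho^n = (1-32/56)*(32/56)^5 = 0.0261

0.0261


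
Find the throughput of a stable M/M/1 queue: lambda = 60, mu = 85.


For a stable queue (lambda < mu), throughput = lambda = 60 per hour

60 per hour


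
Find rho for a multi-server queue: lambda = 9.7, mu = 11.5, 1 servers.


rho = lambda / (c * mu) = 9.7 / (1 * 11.5) = 0.8435

0.8435


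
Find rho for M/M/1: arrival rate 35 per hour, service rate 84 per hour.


rho = lambda/mu = 35/84 = 0.4167

0.4167


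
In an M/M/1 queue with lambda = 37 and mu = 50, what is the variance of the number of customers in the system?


rho = 37/50; Var(N) = rho/(1-rho)^2 = 10.95

10.95


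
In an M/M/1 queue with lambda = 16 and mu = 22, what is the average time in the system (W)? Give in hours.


W = 1/(mu - lambda) = 1/(22 - 16) = 0.1667 hours

0.1667 hours


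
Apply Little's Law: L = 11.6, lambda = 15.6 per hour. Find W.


W = L / lambda = 11.6 / 15.6 = 0.7436 hours

0.7436 hours


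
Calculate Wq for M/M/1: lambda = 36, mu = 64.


rho = 36/64; Wq = rho/(mu - lambda) = 0.0201 hours

0.0201 hours


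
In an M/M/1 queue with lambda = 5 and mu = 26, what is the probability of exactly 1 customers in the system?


rho = 5/26; P(n) = (1-rho)*rho^n = (1-5/26)*(5/26)^1 = 0.1553

0.1553


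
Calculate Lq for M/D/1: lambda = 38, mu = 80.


M/D/1: Lq = rho^2 / (2*(1-rho)) where rho = 38/80; Lq = 0.21

0.21


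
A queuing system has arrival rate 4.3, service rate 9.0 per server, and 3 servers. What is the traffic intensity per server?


rho = lambda / (c * mu) = 4.3 / (3 * 9.0) = 0.1593

0.1593


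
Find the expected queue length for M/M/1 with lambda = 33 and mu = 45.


rho = 33/45; Lq = rho^2/(1-rho) = 2.02

2.02


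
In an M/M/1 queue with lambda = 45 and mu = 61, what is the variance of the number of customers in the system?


rho = 45/61; Var(N) = rho/(1-rho)^2 = 10.72

10.72


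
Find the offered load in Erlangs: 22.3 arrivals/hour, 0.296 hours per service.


Offered load a = lambda * E[S] = 22.3 * 0.296 = 6.6 Erlangs

6.6 Erlangs


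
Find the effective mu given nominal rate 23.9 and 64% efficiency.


Effective rate = mu * efficiency = 23.9 * 0.64 = 15.3 per hour

15.3 per hour


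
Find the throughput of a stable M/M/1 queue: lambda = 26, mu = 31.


For a stable queue (lambda < mu), throughput = lambda = 26 per hour

26 per hour


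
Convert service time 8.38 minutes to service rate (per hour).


mu = 60 / avg_service_time = 60 / 8.38 = 7.16 per hour

7.16 per hour


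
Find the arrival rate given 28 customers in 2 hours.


lambda = total arrivals / time = 28 / 2 = 14.0 per hour

14.0 per hour


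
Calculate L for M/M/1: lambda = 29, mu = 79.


rho = 29/79; L = rho/(1-rho) = 0.58

0.58


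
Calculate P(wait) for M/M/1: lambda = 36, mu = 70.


P(wait) = rho = lambda/mu = 36/70 = 0.5143

0.5143


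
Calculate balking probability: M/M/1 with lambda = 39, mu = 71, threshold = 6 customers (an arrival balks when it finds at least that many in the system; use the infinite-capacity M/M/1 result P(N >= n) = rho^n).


P(N >= 6) = rho^6 = (39/71)^6 = 0.0275

0.0275


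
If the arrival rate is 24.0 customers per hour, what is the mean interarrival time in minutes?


Mean interarrival time = 60/lambda = 60/24.0 = 2.5 minutes

2.5 minutes


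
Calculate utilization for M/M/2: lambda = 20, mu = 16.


rho = lambda/(c*mu) = 20/(2*16) = 0.625

0.625


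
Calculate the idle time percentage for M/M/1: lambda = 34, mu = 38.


Idle fraction = (1 - rho) * 100 = (1 - 34/38) * 100 = 10.5%

10.5%


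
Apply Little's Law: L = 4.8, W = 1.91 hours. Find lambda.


lambda = L / W = 4.8 / 1.91 = 2.51 per hour

2.51 per hour


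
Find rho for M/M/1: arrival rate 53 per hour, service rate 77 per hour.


rho = lambda/mu = 53/77 = 0.6883

0.6883


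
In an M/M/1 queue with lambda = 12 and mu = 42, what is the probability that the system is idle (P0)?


P0 = 1 - rho = 1 - 12/42 = 0.7143

0.7143


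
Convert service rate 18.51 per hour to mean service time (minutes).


Mean service time = 60/mu = 60/18.51 = 3.24 minutes

3.24 minutes


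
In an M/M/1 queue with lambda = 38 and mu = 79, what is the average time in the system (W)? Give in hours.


W = 1/(mu - lambda) = 1/(79 - 38) = 0.0244 hours

0.0244 hours


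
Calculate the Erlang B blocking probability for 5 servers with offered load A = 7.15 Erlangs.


B(N,A) = (A^N/N!) / sum(A^k/k!, k=0..N) with N=5, A=7.15 = 0.4335

0.4335


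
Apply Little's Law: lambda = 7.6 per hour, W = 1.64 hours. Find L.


L = lambda * W = 7.6 * 1.64 = 12.46

12.46


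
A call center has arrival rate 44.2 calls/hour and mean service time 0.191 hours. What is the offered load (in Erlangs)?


Offered load a = lambda * E[S] = 44.2 * 0.191 = 8.44 Erlangs

8.44 Erlangs


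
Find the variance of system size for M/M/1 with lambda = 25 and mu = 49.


rho = 25/49; Var(N) = rho/(1-rho)^2 = 2.13

2.13


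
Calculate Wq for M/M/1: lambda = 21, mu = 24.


rho = 21/24; Wq = rho/(mu - lambda) = 0.2917 hours

0.2917 hours


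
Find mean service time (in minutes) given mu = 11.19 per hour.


Mean service time = 60/mu = 60/11.19 = 5.36 minutes

5.36 minutes


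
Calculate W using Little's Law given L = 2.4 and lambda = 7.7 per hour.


W = L / lambda = 2.4 / 7.7 = 0.3117 hours

0.3117 hours


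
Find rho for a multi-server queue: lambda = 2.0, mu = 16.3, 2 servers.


rho = lambda / (c * mu) = 2.0 / (2 * 16.3) = 0.0613

0.0613


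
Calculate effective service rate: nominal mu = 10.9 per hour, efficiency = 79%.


Effective rate = mu * efficiency = 10.9 * 0.79 = 8.61 per hour

8.61 per hour


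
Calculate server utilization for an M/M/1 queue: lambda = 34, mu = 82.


rho = lambda/mu = 34/82 = 0.4146

0.4146


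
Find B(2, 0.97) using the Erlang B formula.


B(N,A) = (A^N/N!) / sum(A^k/k!, k=0..N) with N=2, A=0.97 = 0.1928

0.1928


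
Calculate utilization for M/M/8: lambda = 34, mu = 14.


rho = lambda/(c*mu) = 34/(8*14) = 0.3036

0.3036


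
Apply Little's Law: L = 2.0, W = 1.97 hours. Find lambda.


lambda = L / W = 2.0 / 1.97 = 1.02 per hour

1.02 per hour


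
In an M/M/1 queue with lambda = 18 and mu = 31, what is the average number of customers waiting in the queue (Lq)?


rho = 18/31; Lq = rho^2/(1-rho) = 0.8

0.8


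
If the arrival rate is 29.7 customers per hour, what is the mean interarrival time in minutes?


Mean interarrival time = 60/lambda = 60/29.7 = 2.02 minutes

2.02 minutes


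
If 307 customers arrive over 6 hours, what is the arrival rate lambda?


lambda = total arrivals / time = 307 / 6 = 51.17 per hour

51.17 per hour


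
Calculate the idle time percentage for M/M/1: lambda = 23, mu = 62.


Idle fraction = (1 - rho) * 100 = (1 - 23/62) * 100 = 62.9%

62.9%


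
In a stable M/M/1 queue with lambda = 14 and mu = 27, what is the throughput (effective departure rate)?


For a stable queue (lambda < mu), throughput = lambda = 14 per hour

14 per hour


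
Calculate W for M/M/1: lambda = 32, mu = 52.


W = 1/(mu - lambda) = 1/(52 - 32) = 0.05 hours

0.05 hours


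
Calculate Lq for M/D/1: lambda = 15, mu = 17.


M/D/1: Lq = rho^2 / (2*(1-rho)) where rho = 15/17; Lq = 3.31

3.31


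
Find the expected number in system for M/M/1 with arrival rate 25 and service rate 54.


rho = 25/54; L = rho/(1-rho) = 0.86

0.86


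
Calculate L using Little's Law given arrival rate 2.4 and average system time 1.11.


L = lambda * W = 2.4 * 1.11 = 2.66

2.66


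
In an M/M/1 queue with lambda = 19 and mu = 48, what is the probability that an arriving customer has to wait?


P(wait) = rho = lambda/mu = 19/48 = 0.3958

0.3958


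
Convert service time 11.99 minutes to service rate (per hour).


mu = 60 / avg_service_time = 60 / 11.99 = 5.0 per hour

5.0 per hour


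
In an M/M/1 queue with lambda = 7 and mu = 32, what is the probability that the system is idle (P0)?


P0 = 1 - rho = 1 - 7/32 = 0.7813

0.7813


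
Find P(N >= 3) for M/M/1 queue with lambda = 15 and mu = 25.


P(N >= 3) = rho^3 = (15/25)^3 = 0.216

0.216


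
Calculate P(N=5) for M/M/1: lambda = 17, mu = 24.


rho = 17/24; P(n) = (1-rho)*rho^n = (1-17/24)*(17/24)^5 = 0.052

0.052


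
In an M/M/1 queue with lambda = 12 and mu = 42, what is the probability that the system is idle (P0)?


P0 = 1 - rho = 1 - 12/42 = 0.7143

0.7143


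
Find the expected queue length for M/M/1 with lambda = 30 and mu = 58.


rho = 30/58; Lq = rho^2/(1-rho) = 0.55

0.55


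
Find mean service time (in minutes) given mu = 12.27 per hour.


Mean service time = 60/mu = 60/12.27 = 4.89 minutes

4.89 minutes


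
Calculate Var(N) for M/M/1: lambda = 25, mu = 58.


rho = 25/58; Var(N) = rho/(1-rho)^2 = 1.33

1.33


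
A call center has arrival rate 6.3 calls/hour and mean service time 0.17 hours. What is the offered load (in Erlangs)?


Offered load a = lambda * E[S] = 6.3 * 0.17 = 1.07 Erlangs

1.07 Erlangs


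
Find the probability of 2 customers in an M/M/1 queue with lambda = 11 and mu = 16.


rho = 11/16; P(n) = (1-rho)*rho^n = (1-11/16)*(11/16)^2 = 0.1477

0.1477


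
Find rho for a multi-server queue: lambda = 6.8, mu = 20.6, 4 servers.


rho = lambda / (c * mu) = 6.8 / (4 * 20.6) = 0.0825

0.0825


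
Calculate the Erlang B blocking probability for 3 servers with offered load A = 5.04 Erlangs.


B(N,A) = (A^N/N!) / sum(A^k/k!, k=0..N) with N=3, A=5.04 = 0.5324

0.5324


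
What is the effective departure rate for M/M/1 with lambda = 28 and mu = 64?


For a stable queue (lambda < mu), throughput = lambda = 28 per hour

28 per hour


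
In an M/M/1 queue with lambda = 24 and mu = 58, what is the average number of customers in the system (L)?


rho = 24/58; L = rho/(1-rho) = 0.71

0.71


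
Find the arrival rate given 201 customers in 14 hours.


lambda = total arrivals / time = 201 / 14 = 14.36 per hour

14.36 per hour


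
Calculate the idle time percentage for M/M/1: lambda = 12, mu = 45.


Idle fraction = (1 - rho) * 100 = (1 - 12/45) * 100 = 73.3%

73.3%


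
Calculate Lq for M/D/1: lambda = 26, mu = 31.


M/D/1: Lq = rho^2 / (2*(1-rho)) where rho = 26/31; Lq = 2.18

2.18


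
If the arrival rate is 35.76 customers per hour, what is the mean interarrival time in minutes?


Mean interarrival time = 60/lambda = 60/35.76 = 1.68 minutes

1.68 minutes


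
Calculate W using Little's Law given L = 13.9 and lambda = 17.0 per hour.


W = L / lambda = 13.9 / 17.0 = 0.8176 hours

0.8176 hours


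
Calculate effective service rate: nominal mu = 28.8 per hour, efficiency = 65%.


Effective rate = mu * efficiency = 28.8 * 0.65 = 18.72 per hour

18.72 per hour


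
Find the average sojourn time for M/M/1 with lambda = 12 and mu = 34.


W = 1/(mu - lambda) = 1/(34 - 12) = 0.0455 hours

0.0455 hours


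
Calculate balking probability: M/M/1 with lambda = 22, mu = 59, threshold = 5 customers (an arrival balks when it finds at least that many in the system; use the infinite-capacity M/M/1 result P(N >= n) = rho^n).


P(N >= 5) = rho^5 = (22/59)^5 = 0.0072

0.0072


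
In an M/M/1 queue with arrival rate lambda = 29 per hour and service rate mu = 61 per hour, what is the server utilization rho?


rho = lambda/mu = 29/61 = 0.4754

0.4754


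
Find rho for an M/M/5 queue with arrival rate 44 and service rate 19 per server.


rho = lambda/(c*mu) = 44/(5*19) = 0.4632

0.4632


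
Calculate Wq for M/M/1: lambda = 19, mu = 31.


rho = 19/31; Wq = rho/(mu - lambda) = 0.0511 hours

0.0511 hours


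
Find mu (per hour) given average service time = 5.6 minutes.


mu = 60 / avg_service_time = 60 / 5.6 = 10.71 per hour

10.71 per hour


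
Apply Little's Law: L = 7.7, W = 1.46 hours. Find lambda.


lambda = L / W = 7.7 / 1.46 = 5.27 per hour

5.27 per hour


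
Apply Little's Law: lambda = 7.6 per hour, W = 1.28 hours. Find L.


L = lambda * W = 7.6 * 1.28 = 9.73

9.73


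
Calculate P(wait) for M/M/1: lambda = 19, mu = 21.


P(wait) = rho = lambda/mu = 19/21 = 0.9048

0.9048


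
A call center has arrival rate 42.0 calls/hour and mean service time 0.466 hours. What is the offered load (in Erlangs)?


Offered load a = lambda * E[S] = 42.0 * 0.466 = 19.57 Erlangs

19.57 Erlangs


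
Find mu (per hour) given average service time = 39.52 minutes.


mu = 60 / avg_service_time = 60 / 39.52 = 1.52 per hour

1.52 per hour


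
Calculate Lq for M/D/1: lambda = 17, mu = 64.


M/D/1: Lq = rho^2 / (2*(1-rho)) where rho = 17/64; Lq = 0.05

0.05


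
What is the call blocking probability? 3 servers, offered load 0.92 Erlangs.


B(N,A) = (A^N/N!) / sum(A^k/k!, k=0..N) with N=3, A=0.92 = 0.0525

0.0525


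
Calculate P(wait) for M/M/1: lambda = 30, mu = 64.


P(wait) = rho = lambda/mu = 30/64 = 0.4688

0.4688


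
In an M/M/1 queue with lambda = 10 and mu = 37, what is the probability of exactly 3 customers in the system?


rho = 10/37; P(n) = (1-rho)*rho^n = (1-10/37)*(10/37)^3 = 0.0144

0.0144


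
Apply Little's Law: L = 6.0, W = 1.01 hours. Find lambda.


lambda = L / W = 6.0 / 1.01 = 5.94 per hour

5.94 per hour


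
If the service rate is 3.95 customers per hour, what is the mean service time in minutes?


Mean service time = 60/mu = 60/3.95 = 15.19 minutes

15.19 minutes


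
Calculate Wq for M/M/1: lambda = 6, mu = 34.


rho = 6/34; Wq = rho/(mu - lambda) = 0.0063 hours

0.0063 hours


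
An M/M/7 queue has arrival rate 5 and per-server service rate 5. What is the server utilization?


rho = lambda/(c*mu) = 5/(7*5) = 0.1429

0.1429


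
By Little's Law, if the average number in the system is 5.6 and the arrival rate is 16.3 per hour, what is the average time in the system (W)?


W = L / lambda = 5.6 / 16.3 = 0.3436 hours

0.3436 hours


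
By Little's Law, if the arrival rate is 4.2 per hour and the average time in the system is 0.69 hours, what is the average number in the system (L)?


L = lambda * W = 4.2 * 0.69 = 2.9

2.9


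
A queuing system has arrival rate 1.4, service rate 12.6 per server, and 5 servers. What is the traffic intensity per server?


rho = lambda / (c * mu) = 1.4 / (5 * 12.6) = 0.0222

0.0222


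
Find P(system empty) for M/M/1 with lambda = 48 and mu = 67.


P0 = 1 - rho = 1 - 48/67 = 0.2836

0.2836


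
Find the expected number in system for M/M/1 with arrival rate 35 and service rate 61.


rho = 35/61; L = rho/(1-rho) = 1.35

1.35


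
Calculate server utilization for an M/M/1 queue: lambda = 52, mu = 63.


rho = lambda/mu = 52/63 = 0.8254

0.8254


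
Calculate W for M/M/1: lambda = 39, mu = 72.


W = 1/(mu - lambda) = 1/(72 - 39) = 0.0303 hours

0.0303 hours


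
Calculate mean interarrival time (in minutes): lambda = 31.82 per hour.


Mean interarrival time = 60/lambda = 60/31.82 = 1.89 minutes

1.89 minutes


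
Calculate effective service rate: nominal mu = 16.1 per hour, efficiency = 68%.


Effective rate = mu * efficiency = 16.1 * 0.68 = 10.95 per hour

10.95 per hour


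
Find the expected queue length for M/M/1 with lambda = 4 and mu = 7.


rho = 4/7; Lq = rho^2/(1-rho) = 0.76

0.76


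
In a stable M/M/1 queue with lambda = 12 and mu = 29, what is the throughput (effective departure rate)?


For a stable queue (lambda < mu), throughput = lambda = 12 per hour

12 per hour


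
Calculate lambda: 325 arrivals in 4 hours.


lambda = total arrivals / time = 325 / 4 = 81.25 per hour

81.25 per hour


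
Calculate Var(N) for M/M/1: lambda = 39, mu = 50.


rho = 39/50; Var(N) = rho/(1-rho)^2 = 16.12

16.12


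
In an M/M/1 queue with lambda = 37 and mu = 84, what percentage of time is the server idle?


Idle fraction = (1 - rho) * 100 = (1 - 37/84) * 100 = 56.0%

56.0%


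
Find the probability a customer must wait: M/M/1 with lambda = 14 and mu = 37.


P(wait) = rho = lambda/mu = 14/37 = 0.3784

0.3784


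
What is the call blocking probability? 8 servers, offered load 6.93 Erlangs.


B(N,A) = (A^N/N!) / sum(A^k/k!, k=0..N) with N=8, A=6.93 = 0.1748

0.1748


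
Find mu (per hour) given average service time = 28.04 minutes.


mu = 60 / avg_service_time = 60 / 28.04 = 2.14 per hour

2.14 per hour


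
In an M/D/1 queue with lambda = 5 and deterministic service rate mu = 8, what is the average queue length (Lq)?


M/D/1: Lq = rho^2 / (2*(1-rho)) where rho = 5/8; Lq = 0.52

0.52


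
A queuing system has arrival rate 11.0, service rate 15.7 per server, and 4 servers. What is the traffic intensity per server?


rho = lambda / (c * mu) = 11.0 / (4 * 15.7) = 0.1752

0.1752


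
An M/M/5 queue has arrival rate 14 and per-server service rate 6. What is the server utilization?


rho = lambda/(c*mu) = 14/(5*6) = 0.4667

0.4667


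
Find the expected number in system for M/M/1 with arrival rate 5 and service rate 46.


rho = 5/46; L = rho/(1-rho) = 0.12

0.12


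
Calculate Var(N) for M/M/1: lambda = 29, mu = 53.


rho = 29/53; Var(N) = rho/(1-rho)^2 = 2.67

2.67


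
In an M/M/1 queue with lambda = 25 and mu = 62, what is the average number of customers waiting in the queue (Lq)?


rho = 25/62; Lq = rho^2/(1-rho) = 0.27

0.27


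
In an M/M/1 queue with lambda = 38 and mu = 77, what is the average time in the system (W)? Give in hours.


W = 1/(mu - lambda) = 1/(77 - 38) = 0.0256 hours

0.0256 hours


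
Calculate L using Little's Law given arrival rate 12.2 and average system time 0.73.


L = lambda * W = 12.2 * 0.73 = 8.91

8.91


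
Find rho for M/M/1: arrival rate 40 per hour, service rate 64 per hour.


rho = lambda/mu = 40/64 = 0.625

0.625


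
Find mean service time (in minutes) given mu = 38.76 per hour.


Mean service time = 60/mu = 60/38.76 = 1.55 minutes

1.55 minutes


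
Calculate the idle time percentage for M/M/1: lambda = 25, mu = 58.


Idle fraction = (1 - rho) * 100 = (1 - 25/58) * 100 = 56.9%

56.9%


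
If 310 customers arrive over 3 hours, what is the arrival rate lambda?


lambda = total arrivals / time = 310 / 3 = 103.33 per hour

103.33 per hour


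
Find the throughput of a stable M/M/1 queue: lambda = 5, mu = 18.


For a stable queue (lambda < mu), throughput = lambda = 5 per hour

5 per hour


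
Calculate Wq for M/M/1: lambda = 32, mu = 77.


rho = 32/77; Wq = rho/(mu - lambda) = 0.0092 hours

0.0092 hours


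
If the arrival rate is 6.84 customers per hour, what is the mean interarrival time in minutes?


Mean interarrival time = 60/lambda = 60/6.84 = 8.77 minutes

8.77 minutes


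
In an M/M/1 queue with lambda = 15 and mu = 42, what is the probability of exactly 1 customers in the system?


rho = 15/42; P(n) = (1-rho)*rho^n = (1-15/42)*(15/42)^1 = 0.2296

0.2296


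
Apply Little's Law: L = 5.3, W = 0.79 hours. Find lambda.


lambda = L / W = 5.3 / 0.79 = 6.71 per hour

6.71 per hour


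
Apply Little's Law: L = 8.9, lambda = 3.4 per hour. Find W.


W = L / lambda = 8.9 / 3.4 = 2.6176 hours

2.6176 hours


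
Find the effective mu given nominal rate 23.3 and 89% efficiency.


Effective rate = mu * efficiency = 23.3 * 0.89 = 20.74 per hour

20.74 per hour


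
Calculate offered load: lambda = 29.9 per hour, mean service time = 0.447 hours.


Offered load a = lambda * E[S] = 29.9 * 0.447 = 13.37 Erlangs

13.37 Erlangs


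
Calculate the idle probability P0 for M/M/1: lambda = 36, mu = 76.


P0 = 1 - rho = 1 - 36/76 = 0.5263

0.5263


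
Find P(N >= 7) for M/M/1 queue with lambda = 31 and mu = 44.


P(N >= 7) = rho^7 = (31/44)^7 = 0.0862

0.0862


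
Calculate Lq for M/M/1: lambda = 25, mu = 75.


rho = 25/75; Lq = rho^2/(1-rho) = 0.17

0.17


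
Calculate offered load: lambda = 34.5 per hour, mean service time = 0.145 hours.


Offered load a = lambda * E[S] = 34.5 * 0.145 = 5.0 Erlangs

5.0 Erlangs


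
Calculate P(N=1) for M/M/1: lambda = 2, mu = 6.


rho = 2/6; P(n) = (1-rho)*rho^n = (1-2/6)*(2/6)^1 = 0.2222

0.2222


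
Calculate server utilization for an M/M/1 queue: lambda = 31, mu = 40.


rho = lambda/mu = 31/40 = 0.775

0.775


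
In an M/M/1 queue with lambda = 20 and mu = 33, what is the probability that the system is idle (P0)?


P0 = 1 - rho = 1 - 20/33 = 0.3939

0.3939


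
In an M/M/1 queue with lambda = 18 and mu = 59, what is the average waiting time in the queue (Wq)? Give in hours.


rho = 18/59; Wq = rho/(mu - lambda) = 0.0074 hours

0.0074 hours


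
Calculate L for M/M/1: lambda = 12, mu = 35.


rho = 12/35; L = rho/(1-rho) = 0.52

0.52


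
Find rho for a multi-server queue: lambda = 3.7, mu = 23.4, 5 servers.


rho = lambda / (c * mu) = 3.7 / (5 * 23.4) = 0.0316

0.0316


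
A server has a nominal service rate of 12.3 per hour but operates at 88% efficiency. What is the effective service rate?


Effective rate = mu * efficiency = 12.3 * 0.88 = 10.82 per hour

10.82 per hour


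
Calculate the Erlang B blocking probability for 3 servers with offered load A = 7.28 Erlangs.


B(N,A) = (A^N/N!) / sum(A^k/k!, k=0..N) with N=3, A=7.28 = 0.649

0.649


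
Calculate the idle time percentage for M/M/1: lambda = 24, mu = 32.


Idle fraction = (1 - rho) * 100 = (1 - 24/32) * 100 = 25.0%

25.0%


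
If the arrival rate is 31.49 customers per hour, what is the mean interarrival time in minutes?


Mean interarrival time = 60/lambda = 60/31.49 = 1.91 minutes

1.91 minutes


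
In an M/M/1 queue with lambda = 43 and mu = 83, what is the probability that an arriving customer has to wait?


P(wait) = rho = lambda/mu = 43/83 = 0.5181

0.5181


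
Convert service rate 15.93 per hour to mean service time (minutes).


Mean service time = 60/mu = 60/15.93 = 3.77 minutes

3.77 minutes


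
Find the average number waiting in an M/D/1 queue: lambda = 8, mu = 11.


M/D/1: Lq = rho^2 / (2*(1-rho)) where rho = 8/11; Lq = 0.97

0.97


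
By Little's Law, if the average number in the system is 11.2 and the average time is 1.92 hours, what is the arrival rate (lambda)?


lambda = L / W = 11.2 / 1.92 = 5.83 per hour

5.83 per hour


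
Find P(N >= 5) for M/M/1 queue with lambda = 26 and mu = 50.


P(N >= 5) = rho^5 = (26/50)^5 = 0.038

0.038


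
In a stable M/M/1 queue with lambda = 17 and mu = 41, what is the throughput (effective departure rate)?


For a stable queue (lambda < mu), throughput = lambda = 17 per hour

17 per hour


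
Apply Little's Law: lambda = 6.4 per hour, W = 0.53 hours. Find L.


L = lambda * W = 6.4 * 0.53 = 3.39

3.39


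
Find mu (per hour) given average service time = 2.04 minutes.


mu = 60 / avg_service_time = 60 / 2.04 = 29.41 per hour

29.41 per hour


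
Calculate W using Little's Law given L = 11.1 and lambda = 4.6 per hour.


W = L / lambda = 11.1 / 4.6 = 2.413 hours

2.413 hours


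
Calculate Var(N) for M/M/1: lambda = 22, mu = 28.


rho = 22/28; Var(N) = rho/(1-rho)^2 = 17.11

17.11


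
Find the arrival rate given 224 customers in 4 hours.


lambda = total arrivals / time = 224 / 4 = 56.0 per hour

56.0 per hour


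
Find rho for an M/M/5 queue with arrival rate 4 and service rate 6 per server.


rho = lambda/(c*mu) = 4/(5*6) = 0.1333

0.1333


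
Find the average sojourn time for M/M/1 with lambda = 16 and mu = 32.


W = 1/(mu - lambda) = 1/(32 - 16) = 0.0625 hours

0.0625 hours


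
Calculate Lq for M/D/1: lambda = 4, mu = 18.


M/D/1: Lq = rho^2 / (2*(1-rho)) where rho = 4/18; Lq = 0.03

0.03


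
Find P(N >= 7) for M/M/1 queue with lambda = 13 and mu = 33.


P(N >= 7) = rho^7 = (13/33)^7 = 0.0015

0.0015


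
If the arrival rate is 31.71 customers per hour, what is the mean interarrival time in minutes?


Mean interarrival time = 60/lambda = 60/31.71 = 1.89 minutes

1.89 minutes
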